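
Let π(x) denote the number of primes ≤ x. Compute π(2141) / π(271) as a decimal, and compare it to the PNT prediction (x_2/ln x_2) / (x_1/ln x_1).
π(2141)/π(271) = 323/58 ≈ 5.5690;  PNT prediction ≈ 5.7711.

π(271) = 58 and π(2141) = 323, so π(2141)/π(271) ≈ 5.5690. The PNT-predicted ratio is (2141/ln(2141)) / (271/ln(271)) ≈ 5.7711. The two agree to within a few percent, as expected.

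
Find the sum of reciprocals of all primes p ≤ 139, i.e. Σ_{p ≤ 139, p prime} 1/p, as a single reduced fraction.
Σ 1/p = 18825509850919239131453102166593625244431364344421618363/10014646650599190067509233131649940057366334653200433090

π(139) = 34, so the primes ≤ 139 are [2, 3, 5, 7, 11, 13, 17, 19, 23, 29, 31, 37, 41, 43, 47, 53, 59, 61, 67, 71, 73, 79, 83, 89, 97, 101, 103, 107, 109, 113, 127, 131, 137, 139]. Summing 1/p over these primes: 18825509850919239131453102166593625244431364344421618363/10014646650599190067509233131649940057366334653200433090 ≈ 1.8798. Mertens estimate ln ln(139) + 0.2615 ≈ 1.8577.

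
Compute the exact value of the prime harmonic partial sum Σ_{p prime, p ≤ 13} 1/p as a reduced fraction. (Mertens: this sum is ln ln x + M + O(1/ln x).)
Σ 1/p = 40361/30030

π(13) = 6, so the primes ≤ 13 are [2, 3, 5, 7, 11, 13]. Summing 1/p over these primes: 40361/30030 ≈ 1.3440. Mertens estimate ln ln(13) + 0.2615 ≈ 1.2034.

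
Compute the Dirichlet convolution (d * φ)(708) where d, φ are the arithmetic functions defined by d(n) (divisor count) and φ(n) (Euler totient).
(d * φ)(708) = 1680

Divisors of 708: [1, 2, 3, 4, 6, 12, 59, 118, 177, 236, 354, 708]. For each d | 708:
  d = 1: d(1) · φ(708/1) = 1 · 232 = 232
  d = 2: d(2) · φ(708/2) = 2 · 116 = 232
  d = 3: d(3) · φ(708/3) = 2 · 116 = 232
  d = 4: d(4) · φ(708/4) = 3 · 116 = 348
  d = 6: d(6) · φ(708/6) = 4 · 58 = 232
  d = 12: d(12) · φ(708/12) = 6 · 58 = 348
  d = 59: d(59) · φ(708/59) = 2 · 4 = 8
  d = 118: d(118) · φ(708/118) = 4 · 2 = 8
  d = 177: d(177) · φ(708/177) = 4 · 2 = 8
  d = 236: d(236) · φ(708/236) = 6 · 2 = 12
  d = 354: d(354) · φ(708/354) = 8 · 1 = 8
  d = 708: d(708) · φ(708/708) = 12 · 1 = 12
Summing: (d * φ)(708) = 232 + 232 + 232 + 348 + 232 + 348 + 8 + 8 + 8 + 12 + 8 + 12 = 1680.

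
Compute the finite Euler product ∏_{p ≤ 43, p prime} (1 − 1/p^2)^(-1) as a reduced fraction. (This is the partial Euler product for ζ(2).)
∏ = 1688189817927745147112851/1030750286035260801024000

The primes p ≤ 43 are [2, 3, 5, 7, 11, 13, 17, 19, 23, 29, 31, 37, 41, 43]. For each prime, (1 − 1/p^2)^(-1) = p^2 / (p^2 − 1). The product is (1 − 1/2^2)^(-1), (1 − 1/3^2)^(-1), (1 − 1/5^2)^(-1), (1 − 1/7^2)^(-1), (1 − 1/11^2)^(-1), (1 − 1/13^2)^(-1), (1 − 1/17^2)^(-1), (1 − 1/19^2)^(-1), (1 − 1/23^2)^(-1), (1 − 1/29^2)^(-1), (1 − 1/31^2)^(-1), (1 − 1/37^2)^(-1), (1 − 1/41^2)^(-1), (1 − 1/43^2)^(-1) = ∏ p^2 / (p^2 − 1) = 1688189817927745147112851/1030750286035260801024000.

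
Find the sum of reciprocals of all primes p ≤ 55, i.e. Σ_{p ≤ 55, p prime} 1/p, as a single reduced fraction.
Σ 1/p = 54766551458687142251/32589158477190044730

π(55) = 16, so the primes ≤ 55 are [2, 3, 5, 7, 11, 13, 17, 19, 23, 29, 31, 37, 41, 43, 47, 53]. Summing 1/p over these primes: 54766551458687142251/32589158477190044730 ≈ 1.6805. Mertens estimate ln ln(55) + 0.2615 ≈ 1.6496.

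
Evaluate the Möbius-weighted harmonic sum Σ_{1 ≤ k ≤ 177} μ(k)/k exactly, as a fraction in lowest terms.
Σ μ(k)/k = -405094636462344486762882436757770090366687617598923355652478890632/83294951893662609690425847675448128125490254797437431023480841994855

Values of μ(k) for 1 ≤ k ≤ 177: μ(1) = 1, μ(2) = -1, μ(3) = -1, μ(5) = -1, μ(6) = 1, μ(7) = -1, μ(10) = 1, μ(11) = -1, μ(13) = -1, μ(14) = 1, μ(15) = 1, μ(17) = -1, μ(19) = -1, μ(21) = 1, μ(22) = 1, μ(23) = -1, μ(26) = 1, μ(29) = -1, μ(30) = -1, μ(31) = -1, μ(33) = 1, μ(34) = 1, μ(35) = 1, μ(37) = -1, μ(38) = 1, μ(39) = 1, μ(41) = -1, μ(42) = -1, μ(43) = -1, μ(46) = 1, μ(47) = -1, μ(51) = 1, μ(53) = -1, μ(55) = 1, μ(57) = 1, μ(58) = 1, μ(59) = -1, μ(61) = -1, μ(62) = 1, μ(65) = 1, μ(66) = -1, μ(67) = -1, μ(69) = 1, μ(70) = -1, μ(71) = -1, μ(73) = -1, μ(74) = 1, μ(77) = 1, μ(78) = -1, μ(79) = -1, μ(82) = 1, μ(83) = -1, μ(85) = 1, μ(86) = 1, μ(87) = 1, μ(89) = -1, μ(91) = 1, μ(93) = 1, μ(94) = 1, μ(95) = 1, μ(97) = -1, μ(101) = -1, μ(102) = -1, μ(103) = -1, μ(105) = -1, μ(106) = 1, μ(107) = -1, μ(109) = -1, μ(110) = -1, μ(111) = 1, μ(113) = -1, μ(114) = -1, μ(115) = 1, μ(118) = 1, μ(119) = 1, μ(122) = 1, μ(123) = 1, μ(127) = -1, μ(129) = 1, μ(130) = -1, μ(131) = -1, μ(133) = 1, μ(134) = 1, μ(137) = -1, μ(138) = -1, μ(139) = -1, μ(141) = 1, μ(142) = 1, μ(143) = 1, μ(145) = 1, μ(146) = 1, μ(149) = -1, μ(151) = -1, μ(154) = -1, μ(155) = 1, μ(157) = -1, μ(158) = 1, μ(159) = 1, μ(161) = 1, μ(163) = -1, μ(165) = -1, μ(166) = 1, μ(167) = -1, μ(170) = -1, μ(173) = -1, μ(174) = -1, μ(177) = 1, with μ = 0 on non-squarefree integers. Summing μ(k)/k for k where μ(k) ≠ 0 gives -405094636462344486762882436757770090366687617598923355652478890632/83294951893662609690425847675448128125490254797437431023480841994855 ≈ -0.0049. (PNT ⟺ this sum → 0 as n → ∞.)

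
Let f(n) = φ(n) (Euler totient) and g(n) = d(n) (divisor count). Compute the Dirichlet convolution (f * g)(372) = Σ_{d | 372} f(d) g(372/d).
(φ * d)(372) = 896

Divisors of 372: [1, 2, 3, 4, 6, 12, 31, 62, 93, 124, 186, 372]. For each d | 372:
  d = 1: φ(1) · d(372/1) = 1 · 12 = 12
  d = 2: φ(2) · d(372/2) = 1 · 8 = 8
  d = 3: φ(3) · d(372/3) = 2 · 6 = 12
  d = 4: φ(4) · d(372/4) = 2 · 4 = 8
  d = 6: φ(6) · d(372/6) = 2 · 4 = 8
  d = 12: φ(12) · d(372/12) = 4 · 2 = 8
  d = 31: φ(31) · d(372/31) = 30 · 6 = 180
  d = 62: φ(62) · d(372/62) = 30 · 4 = 120
  d = 93: φ(93) · d(372/93) = 60 · 3 = 180
  d = 124: φ(124) · d(372/124) = 60 · 2 = 120
  d = 186: φ(186) · d(372/186) = 60 · 2 = 120
  d = 372: φ(372) · d(372/372) = 120 · 1 = 120
Summing: (φ * d)(372) = 12 + 8 + 12 + 8 + 8 + 8 + 180 + 120 + 180 + 120 + 120 + 120 = 896.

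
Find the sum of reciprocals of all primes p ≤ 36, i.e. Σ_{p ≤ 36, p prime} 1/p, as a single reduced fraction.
Σ 1/p = 314016924901/200560490130

π(36) = 11, so the primes ≤ 36 are [2, 3, 5, 7, 11, 13, 17, 19, 23, 29, 31]. Summing 1/p over these primes: 314016924901/200560490130 ≈ 1.5657. Mertens estimate ln ln(36) + 0.2615 ≈ 1.5378.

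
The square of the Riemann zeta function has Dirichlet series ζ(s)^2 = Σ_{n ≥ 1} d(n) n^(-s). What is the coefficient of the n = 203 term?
d(203) = 4

ζ(s)^2 = (Σ 1/m^s)(Σ 1/k^s). The coefficient of 1/n^s in the product is the number of ordered pairs (m, k) with mk = n, which equals d(n). For n = 203, divisors are [1, 7, 29, 203], so d(203) = 4.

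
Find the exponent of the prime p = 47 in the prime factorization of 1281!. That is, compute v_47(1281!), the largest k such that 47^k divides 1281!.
v_47(1281!) = 27

Legendre's formula: v_p(n!) = Σ_{k ≥ 1} ⌊n / p^k⌋. For p = 47, n = 1281, the terms are:
  ⌊1281/47^1⌋ = ⌊1281/47⌋ = 27
(the next term ⌊1281/47^2⌋ = 0, terminating the sum). Summing: v_47(1281!) = 27 = 27.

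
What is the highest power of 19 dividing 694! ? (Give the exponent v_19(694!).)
v_19(694!) = 37

Legendre's formula: v_p(n!) = Σ_{k ≥ 1} ⌊n / p^k⌋. For p = 19, n = 694, the terms are:
  ⌊694/19^1⌋ = ⌊694/19⌋ = 36
  ⌊694/19^2⌋ = ⌊694/361⌋ = 1
(the next term ⌊694/19^3⌋ = 0, terminating the sum). Summing: v_19(694!) = 36 + 1 = 37.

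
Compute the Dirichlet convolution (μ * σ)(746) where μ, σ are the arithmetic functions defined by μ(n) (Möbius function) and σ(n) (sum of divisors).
(μ * σ)(746) = 746

Divisors of 746: [1, 2, 373, 746]. For each d | 746:
  d = 1: μ(1) · σ(746/1) = 1 · 1122 = 1122
  d = 2: μ(2) · σ(746/2) = -1 · 374 = -374
  d = 373: μ(373) · σ(746/373) = -1 · 3 = -3
  d = 746: μ(746) · σ(746/746) = 1 · 1 = 1
Summing: (μ * σ)(746) = 1122 + -374 + -3 + 1 = 746.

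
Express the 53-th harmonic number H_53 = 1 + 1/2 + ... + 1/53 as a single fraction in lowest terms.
H_53 = 748469853272339196210427/164249358725037825439200

Direct summation: H_53 = 1 + 1/2 + ... + 1/53. The least common denominator is lcm(1, ..., 53) = 164249358725037825439200; over this denominator the numerator is 164249358725037825439200 + 82124679362518912719600 + 54749786241679275146400 + 41062339681259456359800 + 32849871745007565087840 + 27374893120839637573200 + 23464194103576832205600 + 20531169840629728179900 + 18249928747226425048800 + 16424935872503782543920 + 14931759884094347767200 + 13687446560419818786600 + 12634566055772140418400 + 11732097051788416102800 + 10949957248335855029280 + 10265584920314864089950 + 9661726983825754437600 + 9124964373613212524400 + 8644703090791464496800 + 8212467936251891271960 + 7821398034525610735200 + 7465879942047173883600 + 7141276466305992410400 + 6843723280209909393300 + 6569974349001513017568 + 6317283027886070209200 + 6083309582408808349600 + 5866048525894208051400 + 5663770990518545704800 + 5474978624167927514640 + 5298366410485091143200 + 5132792460157432044975 + 4977253294698115922400 + 4830863491912877218800 + 4692838820715366441120 + 4562482186806606262200 + 4439171857433454741600 + 4322351545395732248400 + 4211522018590713472800 + 4106233968125945635980 + 4006081920122873791200 + 3910699017262805367600 + 3819752528489251754400 + 3732939971023586941800 + 3649985749445285009760 + 3570638233152996205200 + 3494667206915698413600 + 3421861640104954696650 + 3352027729082404600800 + 3284987174500756508784 + 3220575661275251479200 + 3158641513943035104600 + 3099044504245996706400 = 748469853272339196210427, so H_53 = 748469853272339196210427/164249358725037825439200 (already in lowest terms) ≈ 4.55691. (The PNT-adjacent estimate ln(53) + γ ≈ 4.54751 matches within O(1/n).)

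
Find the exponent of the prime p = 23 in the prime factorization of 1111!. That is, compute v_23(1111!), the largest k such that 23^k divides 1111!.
v_23(1111!) = 50

Legendre's formula: v_p(n!) = Σ_{k ≥ 1} ⌊n / p^k⌋. For p = 23, n = 1111, the terms are:
  ⌊1111/23^1⌋ = ⌊1111/23⌋ = 48
  ⌊1111/23^2⌋ = ⌊1111/529⌋ = 2
(the next term ⌊1111/23^3⌋ = 0, terminating the sum). Summing: v_23(1111!) = 48 + 2 = 50.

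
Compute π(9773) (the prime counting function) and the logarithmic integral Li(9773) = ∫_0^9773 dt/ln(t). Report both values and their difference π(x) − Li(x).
π(9773) = 1205;  Li(9773) ≈ 1221.46;  π(x) − Li(x) ≈ -16.46.

Direct count of primes ≤ 9773 gives π(9773) = 1205. Numerical evaluation of the logarithmic integral gives Li(9773) ≈ 1221.46. The difference π(x) − Li(x) ≈ -16.46 is typically negative for small/moderate x (Li(x) overestimates), though Littlewood's theorem shows this sign changes infinitely often.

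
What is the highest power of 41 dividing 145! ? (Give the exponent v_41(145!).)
v_41(145!) = 3

Legendre's formula: v_p(n!) = Σ_{k ≥ 1} ⌊n / p^k⌋. For p = 41, n = 145, the terms are:
  ⌊145/41^1⌋ = ⌊145/41⌋ = 3
(the next term ⌊145/41^2⌋ = 0, terminating the sum). Summing: v_41(145!) = 3 = 3.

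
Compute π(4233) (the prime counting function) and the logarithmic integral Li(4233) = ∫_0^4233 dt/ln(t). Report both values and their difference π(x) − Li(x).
π(4233) = 580;  Li(4233) ≈ 593.36;  π(x) − Li(x) ≈ -13.36.

Direct count of primes ≤ 4233 gives π(4233) = 580. Numerical evaluation of the logarithmic integral gives Li(4233) ≈ 593.36. The difference π(x) − Li(x) ≈ -13.36 is typically negative for small/moderate x (Li(x) overestimates), though Littlewood's theorem shows this sign changes infinitely often.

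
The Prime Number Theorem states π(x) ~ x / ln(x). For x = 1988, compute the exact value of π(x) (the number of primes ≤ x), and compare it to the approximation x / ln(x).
π(1988) = 300;  x/ln(x) ≈ 261.76;  relative error ≈ 12.75%.

Directly count primes up to 1988: π(1988) = 300. The PNT approximation gives 1988/ln(1988) ≈ 1988/7.59488 ≈ 261.76. Relative error (π(x) − x/ln(x)) / π(x) ≈ 12.75%; the approximation is known to undercount slightly (Li(x) is a better estimate).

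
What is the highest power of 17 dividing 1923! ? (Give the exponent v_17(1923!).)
v_17(1923!) = 119

Legendre's formula: v_p(n!) = Σ_{k ≥ 1} ⌊n / p^k⌋. For p = 17, n = 1923, the terms are:
  ⌊1923/17^1⌋ = ⌊1923/17⌋ = 113
  ⌊1923/17^2⌋ = ⌊1923/289⌋ = 6
(the next term ⌊1923/17^3⌋ = 0, terminating the sum). Summing: v_17(1923!) = 113 + 6 = 119.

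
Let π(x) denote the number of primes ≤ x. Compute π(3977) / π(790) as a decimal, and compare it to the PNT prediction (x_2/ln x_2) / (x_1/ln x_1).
π(3977)/π(790) = 549/138 ≈ 3.9783;  PNT prediction ≈ 4.0525.

π(790) = 138 and π(3977) = 549, so π(3977)/π(790) ≈ 3.9783. The PNT-predicted ratio is (3977/ln(3977)) / (790/ln(790)) ≈ 4.0525. The two agree to within a few percent, as expected.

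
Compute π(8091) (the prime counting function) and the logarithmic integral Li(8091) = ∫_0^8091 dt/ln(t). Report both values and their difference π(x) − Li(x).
π(8091) = 1017;  Li(8091) ≈ 1036.54;  π(x) − Li(x) ≈ -19.54.

Direct count of primes ≤ 8091 gives π(8091) = 1017. Numerical evaluation of the logarithmic integral gives Li(8091) ≈ 1036.54. The difference π(x) − Li(x) ≈ -19.54 is typically negative for small/moderate x (Li(x) overestimates), though Littlewood's theorem shows this sign changes infinitely often.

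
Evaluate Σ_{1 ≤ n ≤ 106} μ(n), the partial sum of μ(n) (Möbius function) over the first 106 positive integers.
Σ_{n ≤ 106} μ(n) = -2

Compute μ(n) for each 1 ≤ n ≤ 106: μ(1) = 1, μ(2) = -1, μ(3) = -1, μ(4) = 0, μ(5) = -1, μ(6) = 1, μ(7) = -1, μ(8) = 0, μ(9) = 0, μ(10) = 1, μ(11) = -1, μ(12) = 0, μ(13) = -1, μ(14) = 1, μ(15) = 1, μ(16) = 0, μ(17) = -1, μ(18) = 0, μ(19) = -1, μ(20) = 0, μ(21) = 1, μ(22) = 1, μ(23) = -1, μ(24) = 0, μ(25) = 0, μ(26) = 1, μ(27) = 0, μ(28) = 0, μ(29) = -1, μ(30) = -1, μ(31) = -1, μ(32) = 0, μ(33) = 1, μ(34) = 1, μ(35) = 1, μ(36) = 0, μ(37) = -1, μ(38) = 1, μ(39) = 1, μ(40) = 0, μ(41) = -1, μ(42) = -1, μ(43) = -1, μ(44) = 0, μ(45) = 0, μ(46) = 1, μ(47) = -1, μ(48) = 0, μ(49) = 0, μ(50) = 0, μ(51) = 1, μ(52) = 0, μ(53) = -1, μ(54) = 0, μ(55) = 1, μ(56) = 0, μ(57) = 1, μ(58) = 1, μ(59) = -1, μ(60) = 0, μ(61) = -1, μ(62) = 1, μ(63) = 0, μ(64) = 0, μ(65) = 1, μ(66) = -1, μ(67) = -1, μ(68) = 0, μ(69) = 1, μ(70) = -1, μ(71) = -1, μ(72) = 0, μ(73) = -1, μ(74) = 1, μ(75) = 0, μ(76) = 0, μ(77) = 1, μ(78) = -1, μ(79) = -1, μ(80) = 0, μ(81) = 0, μ(82) = 1, μ(83) = -1, μ(84) = 0, μ(85) = 1, μ(86) = 1, μ(87) = 1, μ(88) = 0, μ(89) = -1, μ(90) = 0, μ(91) = 1, μ(92) = 0, μ(93) = 1, μ(94) = 1, μ(95) = 1, μ(96) = 0, μ(97) = -1, μ(98) = 0, μ(99) = 0, μ(100) = 0, μ(101) = -1, μ(102) = -1, μ(103) = -1, μ(104) = 0, μ(105) = -1, μ(106) = 1. Summing all 106 values: -2. (Mertens function M(x) = Σ_{n ≤ x} μ(n); on average M(x) should be small (PNT ⟺ M(x) = o(x)).)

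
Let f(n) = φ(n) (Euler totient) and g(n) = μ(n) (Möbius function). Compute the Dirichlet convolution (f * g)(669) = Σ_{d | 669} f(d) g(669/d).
(φ * μ)(669) = 221

Divisors of 669: [1, 3, 223, 669]. For each d | 669:
  d = 1: φ(1) · μ(669/1) = 1 · 1 = 1
  d = 3: φ(3) · μ(669/3) = 2 · -1 = -2
  d = 223: φ(223) · μ(669/223) = 222 · -1 = -222
  d = 669: φ(669) · μ(669/669) = 444 · 1 = 444
Summing: (φ * μ)(669) = 1 + -2 + -222 + 444 = 221.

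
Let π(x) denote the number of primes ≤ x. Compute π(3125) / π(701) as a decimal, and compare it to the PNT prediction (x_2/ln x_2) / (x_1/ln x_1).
π(3125)/π(701) = 445/126 ≈ 3.5317;  PNT prediction ≈ 3.6299.

π(701) = 126 and π(3125) = 445, so π(3125)/π(701) ≈ 3.5317. The PNT-predicted ratio is (3125/ln(3125)) / (701/ln(701)) ≈ 3.6299. The two agree to within a few percent, as expected.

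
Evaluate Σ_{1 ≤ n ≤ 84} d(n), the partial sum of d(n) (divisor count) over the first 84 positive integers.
Σ_{n ≤ 84} d(n) = 391

Compute d(n) for each 1 ≤ n ≤ 84: d(1) = 1, d(2) = 2, d(3) = 2, d(4) = 3, d(5) = 2, d(6) = 4, d(7) = 2, d(8) = 4, d(9) = 3, d(10) = 4, d(11) = 2, d(12) = 6, d(13) = 2, d(14) = 4, d(15) = 4, d(16) = 5, d(17) = 2, d(18) = 6, d(19) = 2, d(20) = 6, d(21) = 4, d(22) = 4, d(23) = 2, d(24) = 8, d(25) = 3, d(26) = 4, d(27) = 4, d(28) = 6, d(29) = 2, d(30) = 8, d(31) = 2, d(32) = 6, d(33) = 4, d(34) = 4, d(35) = 4, d(36) = 9, d(37) = 2, d(38) = 4, d(39) = 4, d(40) = 8, d(41) = 2, d(42) = 8, d(43) = 2, d(44) = 6, d(45) = 6, d(46) = 4, d(47) = 2, d(48) = 10, d(49) = 3, d(50) = 6, d(51) = 4, d(52) = 6, d(53) = 2, d(54) = 8, d(55) = 4, d(56) = 8, d(57) = 4, d(58) = 4, d(59) = 2, d(60) = 12, d(61) = 2, d(62) = 4, d(63) = 6, d(64) = 7, d(65) = 4, d(66) = 8, d(67) = 2, d(68) = 6, d(69) = 4, d(70) = 8, d(71) = 2, d(72) = 12, d(73) = 2, d(74) = 4, d(75) = 6, d(76) = 6, d(77) = 4, d(78) = 8, d(79) = 2, d(80) = 10, d(81) = 5, d(82) = 4, d(83) = 2, d(84) = 12. Summing all 84 values: 391. (Dirichlet's divisor formula: Σ_{n ≤ x} d(n) = x ln(x) + (2γ − 1) x + O(√x). For x = 84, the asymptotic estimate is ≈ 385.16.)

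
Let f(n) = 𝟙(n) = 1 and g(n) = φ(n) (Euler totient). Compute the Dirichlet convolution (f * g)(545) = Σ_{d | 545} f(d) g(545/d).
(𝟙 * φ)(545) = 545

Divisors of 545: [1, 5, 109, 545]. For each d | 545:
  d = 1: 𝟙(1) · φ(545/1) = 1 · 432 = 432
  d = 5: 𝟙(5) · φ(545/5) = 1 · 108 = 108
  d = 109: 𝟙(109) · φ(545/109) = 1 · 4 = 4
  d = 545: 𝟙(545) · φ(545/545) = 1 · 1 = 1
Summing: (𝟙 * φ)(545) = 432 + 108 + 4 + 1 = 545.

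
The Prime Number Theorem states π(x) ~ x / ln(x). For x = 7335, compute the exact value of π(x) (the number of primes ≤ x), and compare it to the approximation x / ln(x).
π(7335) = 935;  x/ln(x) ≈ 824.12;  relative error ≈ 11.86%.

Directly count primes up to 7335: π(7335) = 935. The PNT approximation gives 7335/ln(7335) ≈ 7335/8.90041 ≈ 824.12. Relative error (π(x) − x/ln(x)) / π(x) ≈ 11.86%; the approximation is known to undercount slightly (Li(x) is a better estimate).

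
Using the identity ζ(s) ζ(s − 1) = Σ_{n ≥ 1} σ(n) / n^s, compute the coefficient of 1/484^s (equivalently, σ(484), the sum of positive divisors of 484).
σ(484) = 931

In the product (Σ m^0/m^s)(Σ k / k^s) = Σ (Σ_{d | n} d) / n^s, the coefficient of 1/n^s is σ(n) = Σ_{d | n} d. For n = 484, divisors are [1, 2, 4, 11, 22, 44, 121, 242, 484]; summing: σ(484) = 931.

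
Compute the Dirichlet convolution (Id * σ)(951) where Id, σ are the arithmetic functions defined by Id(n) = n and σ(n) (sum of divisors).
(Id * σ)(951) = 4445

Divisors of 951: [1, 3, 317, 951]. For each d | 951:
  d = 1: Id(1) · σ(951/1) = 1 · 1272 = 1272
  d = 3: Id(3) · σ(951/3) = 3 · 318 = 954
  d = 317: Id(317) · σ(951/317) = 317 · 4 = 1268
  d = 951: Id(951) · σ(951/951) = 951 · 1 = 951
Summing: (Id * σ)(951) = 1272 + 954 + 1268 + 951 = 4445.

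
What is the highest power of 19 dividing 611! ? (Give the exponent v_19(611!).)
v_19(611!) = 33

Legendre's formula: v_p(n!) = Σ_{k ≥ 1} ⌊n / p^k⌋. For p = 19, n = 611, the terms are:
  ⌊611/19^1⌋ = ⌊611/19⌋ = 32
  ⌊611/19^2⌋ = ⌊611/361⌋ = 1
(the next term ⌊611/19^3⌋ = 0, terminating the sum). Summing: v_19(611!) = 32 + 1 = 33.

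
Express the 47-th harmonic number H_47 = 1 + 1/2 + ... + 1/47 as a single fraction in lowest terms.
H_47 = 280682601097106968469/63245806209101973600

Direct summation: H_47 = 1 + 1/2 + ... + 1/47. The least common denominator is lcm(1, ..., 47) = 442720643463713815200; over this denominator the numerator is 442720643463713815200 + 221360321731856907600 + 147573547821237938400 + 110680160865928453800 + 88544128692742763040 + 73786773910618969200 + 63245806209101973600 + 55340080432964226900 + 49191182607079312800 + 44272064346371381520 + 40247331223973983200 + 36893386955309484600 + 34055434112593370400 + 31622903104550986800 + 29514709564247587680 + 27670040216482113450 + 26042390791983165600 + 24595591303539656400 + 23301086498090200800 + 22136032173185690760 + 21081935403033991200 + 20123665611986991600 + 19248723628857122400 + 18446693477654742300 + 17708825738548552608 + 17027717056296685200 + 16397060869026437600 + 15811451552275493400 + 15266229084955648800 + 14757354782123793840 + 14281311079474639200 + 13835020108241056725 + 13415777074657994400 + 13021195395991582800 + 12649161241820394720 + 12297795651769828200 + 11965422796316589600 + 11650543249045100400 + 11351811370864456800 + 11068016086592845380 + 10798064474724727200 + 10540967701516995600 + 10295828917760786400 + 10061832805993495800 + 9838236521415862560 + 9624361814428561200 + 9419588158802421600 = 1964778207679748779283, so H_47 = 1964778207679748779283/442720643463713815200; reducing by gcd(1964778207679748779283, 442720643463713815200) = 7 gives 280682601097106968469/63245806209101973600 ≈ 4.43796. (The PNT-adjacent estimate ln(47) + γ ≈ 4.42736 matches within O(1/n).)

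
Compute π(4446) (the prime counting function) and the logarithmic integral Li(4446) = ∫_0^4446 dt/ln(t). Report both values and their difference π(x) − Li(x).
π(4446) = 603;  Li(4446) ≈ 618.79;  π(x) − Li(x) ≈ -15.79.

Direct count of primes ≤ 4446 gives π(4446) = 603. Numerical evaluation of the logarithmic integral gives Li(4446) ≈ 618.79. The difference π(x) − Li(x) ≈ -15.79 is typically negative for small/moderate x (Li(x) overestimates), though Littlewood's theorem shows this sign changes infinitely often.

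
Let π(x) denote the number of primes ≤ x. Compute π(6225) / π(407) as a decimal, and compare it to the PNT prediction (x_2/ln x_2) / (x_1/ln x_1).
π(6225)/π(407) = 810/79 ≈ 10.2532;  PNT prediction ≈ 10.5197.

π(407) = 79 and π(6225) = 810, so π(6225)/π(407) ≈ 10.2532. The PNT-predicted ratio is (6225/ln(6225)) / (407/ln(407)) ≈ 10.5197. The two agree to within a few percent, as expected.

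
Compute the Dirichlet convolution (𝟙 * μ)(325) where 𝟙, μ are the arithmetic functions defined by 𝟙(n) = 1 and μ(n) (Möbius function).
(𝟙 * μ)(325) = 0

Divisors of 325: [1, 5, 13, 25, 65, 325]. For each d | 325:
  d = 1: 𝟙(1) · μ(325/1) = 1 · 0 = 0
  d = 5: 𝟙(5) · μ(325/5) = 1 · 1 = 1
  d = 13: 𝟙(13) · μ(325/13) = 1 · 0 = 0
  d = 25: 𝟙(25) · μ(325/25) = 1 · -1 = -1
  d = 65: 𝟙(65) · μ(325/65) = 1 · -1 = -1
  d = 325: 𝟙(325) · μ(325/325) = 1 · 1 = 1
Summing: (𝟙 * μ)(325) = 0 + 1 + 0 + -1 + -1 + 1 = 0.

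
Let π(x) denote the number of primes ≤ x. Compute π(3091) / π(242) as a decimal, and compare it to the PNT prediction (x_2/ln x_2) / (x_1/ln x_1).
π(3091)/π(242) = 442/53 ≈ 8.3396;  PNT prediction ≈ 8.7241.

π(242) = 53 and π(3091) = 442, so π(3091)/π(242) ≈ 8.3396. The PNT-predicted ratio is (3091/ln(3091)) / (242/ln(242)) ≈ 8.7241. The two agree to within a few percent, as expected.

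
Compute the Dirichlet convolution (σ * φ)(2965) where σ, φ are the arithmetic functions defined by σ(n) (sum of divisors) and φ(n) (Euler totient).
(σ * φ)(2965) = 11860

Divisors of 2965: [1, 5, 593, 2965]. For each d | 2965:
  d = 1: σ(1) · φ(2965/1) = 1 · 2368 = 2368
  d = 5: σ(5) · φ(2965/5) = 6 · 592 = 3552
  d = 593: σ(593) · φ(2965/593) = 594 · 4 = 2376
  d = 2965: σ(2965) · φ(2965/2965) = 3564 · 1 = 3564
Summing: (σ * φ)(2965) = 2368 + 3552 + 2376 + 3564 = 11860.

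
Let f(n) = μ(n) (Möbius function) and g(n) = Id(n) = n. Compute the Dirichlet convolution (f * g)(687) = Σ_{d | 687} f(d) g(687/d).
(μ * Id)(687) = 456

Divisors of 687: [1, 3, 229, 687]. For each d | 687:
  d = 1: μ(1) · Id(687/1) = 1 · 687 = 687
  d = 3: μ(3) · Id(687/3) = -1 · 229 = -229
  d = 229: μ(229) · Id(687/229) = -1 · 3 = -3
  d = 687: μ(687) · Id(687/687) = 1 · 1 = 1
Summing: (μ * Id)(687) = 687 + -229 + -3 + 1 = 456.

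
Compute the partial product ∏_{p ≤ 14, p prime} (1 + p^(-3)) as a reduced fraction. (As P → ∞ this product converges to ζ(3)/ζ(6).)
∏ = 431631936/365525875

The primes p ≤ 14 are [2, 3, 5, 7, 11, 13]. For each, (1 + 1/p^3) = (p^3 + 1)/p^3. Multiplying these fractions over p ∈ [2, 3, 5, 7, 11, 13] gives 431631936/365525875. (In the limit P → ∞ this tends to ζ(3)/ζ(6).)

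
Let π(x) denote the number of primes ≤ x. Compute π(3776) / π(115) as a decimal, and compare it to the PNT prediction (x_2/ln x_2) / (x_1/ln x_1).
π(3776)/π(115) = 525/30 ≈ 17.5000;  PNT prediction ≈ 18.9158.

π(115) = 30 and π(3776) = 525, so π(3776)/π(115) ≈ 17.5000. The PNT-predicted ratio is (3776/ln(3776)) / (115/ln(115)) ≈ 18.9158. The two agree to within a few percent, as expected.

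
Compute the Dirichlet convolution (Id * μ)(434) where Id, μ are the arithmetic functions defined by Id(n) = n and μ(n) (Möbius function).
(Id * μ)(434) = 180

Divisors of 434: [1, 2, 7, 14, 31, 62, 217, 434]. For each d | 434:
  d = 1: Id(1) · μ(434/1) = 1 · -1 = -1
  d = 2: Id(2) · μ(434/2) = 2 · 1 = 2
  d = 7: Id(7) · μ(434/7) = 7 · 1 = 7
  d = 14: Id(14) · μ(434/14) = 14 · -1 = -14
  d = 31: Id(31) · μ(434/31) = 31 · 1 = 31
  d = 62: Id(62) · μ(434/62) = 62 · -1 = -62
  d = 217: Id(217) · μ(434/217) = 217 · -1 = -217
  d = 434: Id(434) · μ(434/434) = 434 · 1 = 434
Summing: (Id * μ)(434) = -1 + 2 + 7 + -14 + 31 + -62 + -217 + 434 = 180.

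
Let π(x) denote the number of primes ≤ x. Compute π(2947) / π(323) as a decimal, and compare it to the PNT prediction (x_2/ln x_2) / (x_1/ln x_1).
π(2947)/π(323) = 424/66 ≈ 6.4242;  PNT prediction ≈ 6.5987.

π(323) = 66 and π(2947) = 424, so π(2947)/π(323) ≈ 6.4242. The PNT-predicted ratio is (2947/ln(2947)) / (323/ln(323)) ≈ 6.5987. The two agree to within a few percent, as expected.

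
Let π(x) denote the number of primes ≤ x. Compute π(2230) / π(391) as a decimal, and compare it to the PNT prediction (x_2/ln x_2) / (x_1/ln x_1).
π(2230)/π(391) = 331/77 ≈ 4.2987;  PNT prediction ≈ 4.4154.

π(391) = 77 and π(2230) = 331, so π(2230)/π(391) ≈ 4.2987. The PNT-predicted ratio is (2230/ln(2230)) / (391/ln(391)) ≈ 4.4154. The two agree to within a few percent, as expected.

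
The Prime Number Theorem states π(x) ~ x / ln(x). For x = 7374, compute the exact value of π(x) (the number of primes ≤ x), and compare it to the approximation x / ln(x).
π(7374) = 938;  x/ln(x) ≈ 828.01;  relative error ≈ 11.73%.

Directly count primes up to 7374: π(7374) = 938. The PNT approximation gives 7374/ln(7374) ≈ 7374/8.90572 ≈ 828.01. Relative error (π(x) − x/ln(x)) / π(x) ≈ 11.73%; the approximation is known to undercount slightly (Li(x) is a better estimate).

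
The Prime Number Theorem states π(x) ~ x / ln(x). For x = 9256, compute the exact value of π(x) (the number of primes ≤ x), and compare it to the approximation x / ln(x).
π(9256) = 1146;  x/ln(x) ≈ 1013.46;  relative error ≈ 11.57%.

Directly count primes up to 9256: π(9256) = 1146. The PNT approximation gives 9256/ln(9256) ≈ 9256/9.13303 ≈ 1013.46. Relative error (π(x) − x/ln(x)) / π(x) ≈ 11.57%; the approximation is known to undercount slightly (Li(x) is a better estimate).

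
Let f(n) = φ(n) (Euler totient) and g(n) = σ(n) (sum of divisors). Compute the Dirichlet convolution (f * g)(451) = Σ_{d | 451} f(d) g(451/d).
(φ * σ)(451) = 1804

Divisors of 451: [1, 11, 41, 451]. For each d | 451:
  d = 1: φ(1) · σ(451/1) = 1 · 504 = 504
  d = 11: φ(11) · σ(451/11) = 10 · 42 = 420
  d = 41: φ(41) · σ(451/41) = 40 · 12 = 480
  d = 451: φ(451) · σ(451/451) = 400 · 1 = 400
Summing: (φ * σ)(451) = 504 + 420 + 480 + 400 = 1804.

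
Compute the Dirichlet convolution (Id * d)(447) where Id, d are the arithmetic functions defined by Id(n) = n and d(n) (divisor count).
(Id * d)(447) = 755

Divisors of 447: [1, 3, 149, 447]. For each d | 447:
  d = 1: Id(1) · d(447/1) = 1 · 4 = 4
  d = 3: Id(3) · d(447/3) = 3 · 2 = 6
  d = 149: Id(149) · d(447/149) = 149 · 2 = 298
  d = 447: Id(447) · d(447/447) = 447 · 1 = 447
Summing: (Id * d)(447) = 4 + 6 + 298 + 447 = 755.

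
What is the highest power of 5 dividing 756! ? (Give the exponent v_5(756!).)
v_5(756!) = 188

Legendre's formula: v_p(n!) = Σ_{k ≥ 1} ⌊n / p^k⌋. For p = 5, n = 756, the terms are:
  ⌊756/5^1⌋ = ⌊756/5⌋ = 151
  ⌊756/5^2⌋ = ⌊756/25⌋ = 30
  ⌊756/5^3⌋ = ⌊756/125⌋ = 6
  ⌊756/5^4⌋ = ⌊756/625⌋ = 1
(the next term ⌊756/5^5⌋ = 0, terminating the sum). Summing: v_5(756!) = 151 + 30 + 6 + 1 = 188.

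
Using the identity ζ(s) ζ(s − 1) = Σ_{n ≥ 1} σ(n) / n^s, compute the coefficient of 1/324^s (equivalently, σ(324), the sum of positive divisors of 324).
σ(324) = 847

In the product (Σ m^0/m^s)(Σ k / k^s) = Σ (Σ_{d | n} d) / n^s, the coefficient of 1/n^s is σ(n) = Σ_{d | n} d. For n = 324, divisors are [1, 2, 3, 4, 6, 9, 12, 18, 27, 36, 54, 81, 108, 162, 324]; summing: σ(324) = 847.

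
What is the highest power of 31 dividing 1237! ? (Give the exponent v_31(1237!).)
v_31(1237!) = 40

Legendre's formula: v_p(n!) = Σ_{k ≥ 1} ⌊n / p^k⌋. For p = 31, n = 1237, the terms are:
  ⌊1237/31^1⌋ = ⌊1237/31⌋ = 39
  ⌊1237/31^2⌋ = ⌊1237/961⌋ = 1
(the next term ⌊1237/31^3⌋ = 0, terminating the sum). Summing: v_31(1237!) = 39 + 1 = 40.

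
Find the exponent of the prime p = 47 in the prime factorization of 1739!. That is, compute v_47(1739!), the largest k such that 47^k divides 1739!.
v_47(1739!) = 37

Legendre's formula: v_p(n!) = Σ_{k ≥ 1} ⌊n / p^k⌋. For p = 47, n = 1739, the terms are:
  ⌊1739/47^1⌋ = ⌊1739/47⌋ = 37
(the next term ⌊1739/47^2⌋ = 0, terminating the sum). Summing: v_47(1739!) = 37 = 37.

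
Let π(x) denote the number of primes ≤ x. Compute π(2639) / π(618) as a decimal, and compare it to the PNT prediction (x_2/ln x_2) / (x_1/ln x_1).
π(2639)/π(618) = 382/113 ≈ 3.3805;  PNT prediction ≈ 3.4834.

π(618) = 113 and π(2639) = 382, so π(2639)/π(618) ≈ 3.3805. The PNT-predicted ratio is (2639/ln(2639)) / (618/ln(618)) ≈ 3.4834. The two agree to within a few percent, as expected.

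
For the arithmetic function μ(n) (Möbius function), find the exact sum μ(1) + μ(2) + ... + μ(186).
Σ_{n ≤ 186} μ(n) = -4

Compute μ(n) for each 1 ≤ n ≤ 186: μ(1) = 1, μ(2) = -1, μ(3) = -1, μ(4) = 0, μ(5) = -1, μ(6) = 1, μ(7) = -1, μ(8) = 0, μ(9) = 0, μ(10) = 1, μ(11) = -1, μ(12) = 0, μ(13) = -1, μ(14) = 1, μ(15) = 1, μ(16) = 0, μ(17) = -1, μ(18) = 0, μ(19) = -1, μ(20) = 0, μ(21) = 1, μ(22) = 1, μ(23) = -1, μ(24) = 0, μ(25) = 0, μ(26) = 1, μ(27) = 0, μ(28) = 0, μ(29) = -1, μ(30) = -1, μ(31) = -1, μ(32) = 0, μ(33) = 1, μ(34) = 1, μ(35) = 1, μ(36) = 0, μ(37) = -1, μ(38) = 1, μ(39) = 1, μ(40) = 0, μ(41) = -1, μ(42) = -1, μ(43) = -1, μ(44) = 0, μ(45) = 0, μ(46) = 1, μ(47) = -1, μ(48) = 0, μ(49) = 0, μ(50) = 0, μ(51) = 1, μ(52) = 0, μ(53) = -1, μ(54) = 0, μ(55) = 1, μ(56) = 0, μ(57) = 1, μ(58) = 1, μ(59) = -1, μ(60) = 0, μ(61) = -1, μ(62) = 1, μ(63) = 0, μ(64) = 0, μ(65) = 1, μ(66) = -1, μ(67) = -1, μ(68) = 0, μ(69) = 1, μ(70) = -1, μ(71) = -1, μ(72) = 0, μ(73) = -1, μ(74) = 1, μ(75) = 0, μ(76) = 0, μ(77) = 1, μ(78) = -1, μ(79) = -1, μ(80) = 0, μ(81) = 0, μ(82) = 1, μ(83) = -1, μ(84) = 0, μ(85) = 1, μ(86) = 1, μ(87) = 1, μ(88) = 0, μ(89) = -1, μ(90) = 0, μ(91) = 1, μ(92) = 0, μ(93) = 1, μ(94) = 1, μ(95) = 1, μ(96) = 0, μ(97) = -1, μ(98) = 0, μ(99) = 0, μ(100) = 0, μ(101) = -1, μ(102) = -1, μ(103) = -1, μ(104) = 0, μ(105) = -1, μ(106) = 1, μ(107) = -1, μ(108) = 0, μ(109) = -1, μ(110) = -1, μ(111) = 1, μ(112) = 0, μ(113) = -1, μ(114) = -1, μ(115) = 1, μ(116) = 0, μ(117) = 0, μ(118) = 1, μ(119) = 1, μ(120) = 0, μ(121) = 0, μ(122) = 1, μ(123) = 1, μ(124) = 0, μ(125) = 0, μ(126) = 0, μ(127) = -1, μ(128) = 0, μ(129) = 1, μ(130) = -1, μ(131) = -1, μ(132) = 0, μ(133) = 1, μ(134) = 1, μ(135) = 0, μ(136) = 0, μ(137) = -1, μ(138) = -1, μ(139) = -1, μ(140) = 0, μ(141) = 1, μ(142) = 1, μ(143) = 1, μ(144) = 0, μ(145) = 1, μ(146) = 1, μ(147) = 0, μ(148) = 0, μ(149) = -1, μ(150) = 0, μ(151) = -1, μ(152) = 0, μ(153) = 0, μ(154) = -1, μ(155) = 1, μ(156) = 0, μ(157) = -1, μ(158) = 1, μ(159) = 1, μ(160) = 0, μ(161) = 1, μ(162) = 0, μ(163) = -1, μ(164) = 0, μ(165) = -1, μ(166) = 1, μ(167) = -1, μ(168) = 0, μ(169) = 0, μ(170) = -1, μ(171) = 0, μ(172) = 0, μ(173) = -1, μ(174) = -1, μ(175) = 0, μ(176) = 0, μ(177) = 1, μ(178) = 1, μ(179) = -1, μ(180) = 0, μ(181) = -1, μ(182) = -1, μ(183) = 1, μ(184) = 0, μ(185) = 1, μ(186) = -1. Summing all 186 values: -4. (Mertens function M(x) = Σ_{n ≤ x} μ(n); on average M(x) should be small (PNT ⟺ M(x) = o(x)).)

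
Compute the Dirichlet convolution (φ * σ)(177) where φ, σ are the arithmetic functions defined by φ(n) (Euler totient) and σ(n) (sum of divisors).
(φ * σ)(177) = 708

Divisors of 177: [1, 3, 59, 177]. For each d | 177:
  d = 1: φ(1) · σ(177/1) = 1 · 240 = 240
  d = 3: φ(3) · σ(177/3) = 2 · 60 = 120
  d = 59: φ(59) · σ(177/59) = 58 · 4 = 232
  d = 177: φ(177) · σ(177/177) = 116 · 1 = 116
Summing: (φ * σ)(177) = 240 + 120 + 232 + 116 = 708.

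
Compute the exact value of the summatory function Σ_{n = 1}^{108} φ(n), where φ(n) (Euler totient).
Σ_{n ≤ 108} φ(n) = 3568

Compute φ(n) for each 1 ≤ n ≤ 108: φ(1) = 1, φ(2) = 1, φ(3) = 2, φ(4) = 2, φ(5) = 4, φ(6) = 2, φ(7) = 6, φ(8) = 4, φ(9) = 6, φ(10) = 4, φ(11) = 10, φ(12) = 4, φ(13) = 12, φ(14) = 6, φ(15) = 8, φ(16) = 8, φ(17) = 16, φ(18) = 6, φ(19) = 18, φ(20) = 8, φ(21) = 12, φ(22) = 10, φ(23) = 22, φ(24) = 8, φ(25) = 20, φ(26) = 12, φ(27) = 18, φ(28) = 12, φ(29) = 28, φ(30) = 8, φ(31) = 30, φ(32) = 16, φ(33) = 20, φ(34) = 16, φ(35) = 24, φ(36) = 12, φ(37) = 36, φ(38) = 18, φ(39) = 24, φ(40) = 16, φ(41) = 40, φ(42) = 12, φ(43) = 42, φ(44) = 20, φ(45) = 24, φ(46) = 22, φ(47) = 46, φ(48) = 16, φ(49) = 42, φ(50) = 20, φ(51) = 32, φ(52) = 24, φ(53) = 52, φ(54) = 18, φ(55) = 40, φ(56) = 24, φ(57) = 36, φ(58) = 28, φ(59) = 58, φ(60) = 16, φ(61) = 60, φ(62) = 30, φ(63) = 36, φ(64) = 32, φ(65) = 48, φ(66) = 20, φ(67) = 66, φ(68) = 32, φ(69) = 44, φ(70) = 24, φ(71) = 70, φ(72) = 24, φ(73) = 72, φ(74) = 36, φ(75) = 40, φ(76) = 36, φ(77) = 60, φ(78) = 24, φ(79) = 78, φ(80) = 32, φ(81) = 54, φ(82) = 40, φ(83) = 82, φ(84) = 24, φ(85) = 64, φ(86) = 42, φ(87) = 56, φ(88) = 40, φ(89) = 88, φ(90) = 24, φ(91) = 72, φ(92) = 44, φ(93) = 60, φ(94) = 46, φ(95) = 72, φ(96) = 32, φ(97) = 96, φ(98) = 42, φ(99) = 60, φ(100) = 40, φ(101) = 100, φ(102) = 32, φ(103) = 102, φ(104) = 48, φ(105) = 48, φ(106) = 52, φ(107) = 106, φ(108) = 36. Summing all 108 values: 3568. (Average order: Σ_{n ≤ x} φ(n) ~ (3/π²) x². For x = 108, (3/π²)·108² ≈ 3545.43.)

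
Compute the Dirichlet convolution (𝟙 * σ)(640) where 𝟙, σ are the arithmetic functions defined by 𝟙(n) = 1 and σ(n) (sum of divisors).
(𝟙 * σ)(640) = 3514

Divisors of 640: [1, 2, 4, 5, 8, 10, 16, 20, 32, 40, 64, 80, 128, 160, 320, 640]. For each d | 640:
  d = 1: 𝟙(1) · σ(640/1) = 1 · 1530 = 1530
  d = 2: 𝟙(2) · σ(640/2) = 1 · 762 = 762
  d = 4: 𝟙(4) · σ(640/4) = 1 · 378 = 378
  d = 5: 𝟙(5) · σ(640/5) = 1 · 255 = 255
  d = 8: 𝟙(8) · σ(640/8) = 1 · 186 = 186
  d = 10: 𝟙(10) · σ(640/10) = 1 · 127 = 127
  d = 16: 𝟙(16) · σ(640/16) = 1 · 90 = 90
  d = 20: 𝟙(20) · σ(640/20) = 1 · 63 = 63
  d = 32: 𝟙(32) · σ(640/32) = 1 · 42 = 42
  d = 40: 𝟙(40) · σ(640/40) = 1 · 31 = 31
  d = 64: 𝟙(64) · σ(640/64) = 1 · 18 = 18
  d = 80: 𝟙(80) · σ(640/80) = 1 · 15 = 15
  d = 128: 𝟙(128) · σ(640/128) = 1 · 6 = 6
  d = 160: 𝟙(160) · σ(640/160) = 1 · 7 = 7
  d = 320: 𝟙(320) · σ(640/320) = 1 · 3 = 3
  d = 640: 𝟙(640) · σ(640/640) = 1 · 1 = 1
Summing: (𝟙 * σ)(640) = 1530 + 762 + 378 + 255 + 186 + 127 + 90 + 63 + 42 + 31 + 18 + 15 + 6 + 7 + 3 + 1 = 3514.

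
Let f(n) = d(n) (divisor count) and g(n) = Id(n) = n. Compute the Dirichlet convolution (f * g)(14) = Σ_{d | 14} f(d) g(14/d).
(d * Id)(14) = 36

Divisors of 14: [1, 2, 7, 14]. For each d | 14:
  d = 1: d(1) · Id(14/1) = 1 · 14 = 14
  d = 2: d(2) · Id(14/2) = 2 · 7 = 14
  d = 7: d(7) · Id(14/7) = 2 · 2 = 4
  d = 14: d(14) · Id(14/14) = 4 · 1 = 4
Summing: (d * Id)(14) = 14 + 14 + 4 + 4 = 36.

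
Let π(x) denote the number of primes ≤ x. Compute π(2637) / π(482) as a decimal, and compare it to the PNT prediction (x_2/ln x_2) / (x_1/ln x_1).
π(2637)/π(482) = 382/92 ≈ 4.1522;  PNT prediction ≈ 4.2907.

π(482) = 92 and π(2637) = 382, so π(2637)/π(482) ≈ 4.1522. The PNT-predicted ratio is (2637/ln(2637)) / (482/ln(482)) ≈ 4.2907. The two agree to within a few percent, as expected.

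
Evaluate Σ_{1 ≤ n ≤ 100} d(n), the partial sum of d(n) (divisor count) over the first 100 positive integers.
Σ_{n ≤ 100} d(n) = 482

Compute d(n) for each 1 ≤ n ≤ 100: d(1) = 1, d(2) = 2, d(3) = 2, d(4) = 3, d(5) = 2, d(6) = 4, d(7) = 2, d(8) = 4, d(9) = 3, d(10) = 4, d(11) = 2, d(12) = 6, d(13) = 2, d(14) = 4, d(15) = 4, d(16) = 5, d(17) = 2, d(18) = 6, d(19) = 2, d(20) = 6, d(21) = 4, d(22) = 4, d(23) = 2, d(24) = 8, d(25) = 3, d(26) = 4, d(27) = 4, d(28) = 6, d(29) = 2, d(30) = 8, d(31) = 2, d(32) = 6, d(33) = 4, d(34) = 4, d(35) = 4, d(36) = 9, d(37) = 2, d(38) = 4, d(39) = 4, d(40) = 8, d(41) = 2, d(42) = 8, d(43) = 2, d(44) = 6, d(45) = 6, d(46) = 4, d(47) = 2, d(48) = 10, d(49) = 3, d(50) = 6, d(51) = 4, d(52) = 6, d(53) = 2, d(54) = 8, d(55) = 4, d(56) = 8, d(57) = 4, d(58) = 4, d(59) = 2, d(60) = 12, d(61) = 2, d(62) = 4, d(63) = 6, d(64) = 7, d(65) = 4, d(66) = 8, d(67) = 2, d(68) = 6, d(69) = 4, d(70) = 8, d(71) = 2, d(72) = 12, d(73) = 2, d(74) = 4, d(75) = 6, d(76) = 6, d(77) = 4, d(78) = 8, d(79) = 2, d(80) = 10, d(81) = 5, d(82) = 4, d(83) = 2, d(84) = 12, d(85) = 4, d(86) = 4, d(87) = 4, d(88) = 8, d(89) = 2, d(90) = 12, d(91) = 4, d(92) = 6, d(93) = 4, d(94) = 4, d(95) = 4, d(96) = 12, d(97) = 2, d(98) = 6, d(99) = 6, d(100) = 9. Summing all 100 values: 482. (Dirichlet's divisor formula: Σ_{n ≤ x} d(n) = x ln(x) + (2γ − 1) x + O(√x). For x = 100, the asymptotic estimate is ≈ 475.96.)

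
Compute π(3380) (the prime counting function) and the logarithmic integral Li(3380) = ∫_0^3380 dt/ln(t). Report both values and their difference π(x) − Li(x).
π(3380) = 476;  Li(3380) ≈ 489.86;  π(x) − Li(x) ≈ -13.86.

Direct count of primes ≤ 3380 gives π(3380) = 476. Numerical evaluation of the logarithmic integral gives Li(3380) ≈ 489.86. The difference π(x) − Li(x) ≈ -13.86 is typically negative for small/moderate x (Li(x) overestimates), though Littlewood's theorem shows this sign changes infinitely often.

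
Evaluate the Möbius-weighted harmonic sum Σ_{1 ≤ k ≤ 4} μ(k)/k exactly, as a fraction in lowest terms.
Σ μ(k)/k = 1/6

Values of μ(k) for 1 ≤ k ≤ 4: μ(1) = 1, μ(2) = -1, μ(3) = -1, with μ = 0 on non-squarefree integers. Summing μ(k)/k for k where μ(k) ≠ 0 gives 1/6 ≈ 0.1667. (PNT ⟺ this sum → 0 as n → ∞.)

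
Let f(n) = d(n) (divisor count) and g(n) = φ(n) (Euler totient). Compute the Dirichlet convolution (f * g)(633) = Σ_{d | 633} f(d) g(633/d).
(d * φ)(633) = 848

Divisors of 633: [1, 3, 211, 633]. For each d | 633:
  d = 1: d(1) · φ(633/1) = 1 · 420 = 420
  d = 3: d(3) · φ(633/3) = 2 · 210 = 420
  d = 211: d(211) · φ(633/211) = 2 · 2 = 4
  d = 633: d(633) · φ(633/633) = 4 · 1 = 4
Summing: (d * φ)(633) = 420 + 420 + 4 + 4 = 848.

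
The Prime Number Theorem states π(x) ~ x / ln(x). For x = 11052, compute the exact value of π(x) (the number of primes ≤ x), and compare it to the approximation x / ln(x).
π(11052) = 1338;  x/ln(x) ≈ 1187.06;  relative error ≈ 11.28%.

Directly count primes up to 11052: π(11052) = 1338. The PNT approximation gives 11052/ln(11052) ≈ 11052/9.31037 ≈ 1187.06. Relative error (π(x) − x/ln(x)) / π(x) ≈ 11.28%; the approximation is known to undercount slightly (Li(x) is a better estimate).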